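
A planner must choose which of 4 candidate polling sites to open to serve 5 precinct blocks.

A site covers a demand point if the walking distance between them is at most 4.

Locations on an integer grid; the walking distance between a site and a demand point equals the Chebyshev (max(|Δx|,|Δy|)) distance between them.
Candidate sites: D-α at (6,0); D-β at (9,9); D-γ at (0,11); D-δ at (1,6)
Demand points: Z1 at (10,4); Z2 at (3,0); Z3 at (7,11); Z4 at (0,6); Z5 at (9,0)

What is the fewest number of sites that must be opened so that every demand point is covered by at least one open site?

Coverage sets (demand points within 4 of each site):
  D-α: {Z1, Z2, Z5}
  D-β: {Z3}
  D-γ: {}
  D-δ: {Z4}
No 2 sites suffice: every size-2 union leaves at least one demand point uncovered.
But {D-α, D-β, D-δ} covers everything, so the minimum is 3.

3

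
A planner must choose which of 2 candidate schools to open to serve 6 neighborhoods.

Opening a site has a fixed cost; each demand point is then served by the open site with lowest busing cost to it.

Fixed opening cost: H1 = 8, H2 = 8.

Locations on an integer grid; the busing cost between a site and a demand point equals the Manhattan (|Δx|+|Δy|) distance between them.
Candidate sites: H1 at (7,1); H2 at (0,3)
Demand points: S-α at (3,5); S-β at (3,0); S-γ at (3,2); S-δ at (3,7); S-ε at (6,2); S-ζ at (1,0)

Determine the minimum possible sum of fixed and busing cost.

41

Open {H2}: assign each demand point to its cheapest open site.
  S-α→H2 5, S-β→H2 6, S-γ→H2 4, S-δ→H2 7, S-ε→H2 7, S-ζ→H2 4
  busing cost 33, fixed 8 → total 41.
Compare {H1, H2}: busing cost 27 + fixed 16 = 43.
Compare {H1}: busing cost 37 + fixed 8 = 45.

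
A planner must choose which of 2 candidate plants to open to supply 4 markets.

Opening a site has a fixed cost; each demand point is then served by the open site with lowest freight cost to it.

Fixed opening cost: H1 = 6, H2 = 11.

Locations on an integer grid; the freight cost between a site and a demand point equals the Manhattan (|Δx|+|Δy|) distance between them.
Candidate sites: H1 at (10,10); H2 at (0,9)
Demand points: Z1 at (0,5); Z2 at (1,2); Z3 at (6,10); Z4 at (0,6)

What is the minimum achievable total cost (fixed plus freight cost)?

Open {H2}: assign each demand point to its cheapest open site.
  Z1→H2 4, Z2→H2 8, Z3→H2 7, Z4→H2 3
  freight cost 22, fixed 11 → total 33.
Compare {H1, H2}: freight cost 19 + fixed 17 = 36.
Compare {H1}: freight cost 50 + fixed 6 = 56.

33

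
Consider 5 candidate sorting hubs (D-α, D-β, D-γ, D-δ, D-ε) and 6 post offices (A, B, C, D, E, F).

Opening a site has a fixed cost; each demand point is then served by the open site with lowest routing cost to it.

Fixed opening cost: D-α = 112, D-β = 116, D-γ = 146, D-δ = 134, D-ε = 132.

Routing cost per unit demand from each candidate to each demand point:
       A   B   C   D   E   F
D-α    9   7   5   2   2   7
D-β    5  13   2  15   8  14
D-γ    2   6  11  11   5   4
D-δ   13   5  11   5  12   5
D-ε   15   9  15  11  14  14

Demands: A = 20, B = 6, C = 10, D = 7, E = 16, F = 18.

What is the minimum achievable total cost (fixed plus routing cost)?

502

Open {D-α, D-γ}: assign each demand point to its cheapest open site.
  A→D-γ 20×2=40, B→D-γ 6×6=36, C→D-α 10×5=50, D→D-α 7×2=14, E→D-α 16×2=32, F→D-γ 18×4=72
  routing cost 244, fixed 258 → total 502.
Compare {D-α}: routing cost 444 + fixed 112 = 556.
Compare {D-γ}: routing cost 415 + fixed 146 = 561.
Compare {D-α, D-β}: routing cost 334 + fixed 228 = 562.
All other subsets cost ≥ 556. Minimum total cost: 502.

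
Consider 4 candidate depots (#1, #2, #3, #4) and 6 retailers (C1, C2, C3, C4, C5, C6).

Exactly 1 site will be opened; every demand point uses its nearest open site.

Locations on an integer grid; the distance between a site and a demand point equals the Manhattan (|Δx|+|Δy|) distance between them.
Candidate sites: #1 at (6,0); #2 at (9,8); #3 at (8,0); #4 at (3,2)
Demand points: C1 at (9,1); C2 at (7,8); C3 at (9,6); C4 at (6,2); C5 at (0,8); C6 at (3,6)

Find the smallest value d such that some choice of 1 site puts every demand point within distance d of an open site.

Open {#2}.
  Farthest demand point is C4 at distance 9 (to #2); all others are ≤ 9.
With {#4} the worst case is 10.
With {#1} the worst case is 14.
No size-1 selection achieves below 9.

9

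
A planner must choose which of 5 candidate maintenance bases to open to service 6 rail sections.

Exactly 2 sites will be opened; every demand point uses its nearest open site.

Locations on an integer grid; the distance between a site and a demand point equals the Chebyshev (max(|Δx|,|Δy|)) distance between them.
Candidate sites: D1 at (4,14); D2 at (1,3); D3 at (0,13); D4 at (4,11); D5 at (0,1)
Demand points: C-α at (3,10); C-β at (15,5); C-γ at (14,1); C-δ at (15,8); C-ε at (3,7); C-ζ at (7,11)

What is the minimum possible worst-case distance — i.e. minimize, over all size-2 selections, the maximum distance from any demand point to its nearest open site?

11

Open {D1, D4}.
  Farthest demand point is C-β at distance 11 (to D1); all others are ≤ 11.
With {D2, D4} the worst case is 11.
With {D3, D4} the worst case is 11.
No size-2 selection achieves below 11.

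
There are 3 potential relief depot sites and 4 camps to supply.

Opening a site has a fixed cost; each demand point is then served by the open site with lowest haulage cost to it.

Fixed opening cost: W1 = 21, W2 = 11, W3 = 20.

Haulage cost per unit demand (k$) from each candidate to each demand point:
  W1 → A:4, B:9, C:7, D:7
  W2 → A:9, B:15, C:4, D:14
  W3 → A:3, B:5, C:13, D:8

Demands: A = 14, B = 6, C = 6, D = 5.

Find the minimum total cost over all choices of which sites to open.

Open {W2, W3}: assign each demand point to its cheapest open site.
  A→W3 14×3=42, B→W3 6×5=30, C→W2 6×4=24, D→W3 5×8=40
  haulage cost 136, fixed 31 → total 167.
Compare {W1, W2, W3}: haulage cost 131 + fixed 52 = 183.
Compare {W1, W3}: haulage cost 149 + fixed 41 = 190.
Compare {W1, W2}: haulage cost 169 + fixed 32 = 201.
All other subsets cost ≥ 183. Minimum total cost: 167.

167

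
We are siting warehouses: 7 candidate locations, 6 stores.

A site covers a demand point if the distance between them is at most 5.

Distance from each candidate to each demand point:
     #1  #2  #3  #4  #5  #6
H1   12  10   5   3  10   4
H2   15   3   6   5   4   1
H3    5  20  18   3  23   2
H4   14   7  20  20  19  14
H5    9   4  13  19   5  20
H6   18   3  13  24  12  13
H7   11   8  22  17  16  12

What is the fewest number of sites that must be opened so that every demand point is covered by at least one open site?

Coverage sets (demand points within 5 of each site):
  H1: {#3, #4, #6}
  H2: {#2, #4, #5, #6}
  H3: {#1, #4, #6}
  H4: {}
  H5: {#2, #5}
  H6: {#2}
  H7: {}
No 2 sites suffice: every size-2 union leaves at least one demand point uncovered.
But {H1, H2, H3} covers everything, so the minimum is 3.

3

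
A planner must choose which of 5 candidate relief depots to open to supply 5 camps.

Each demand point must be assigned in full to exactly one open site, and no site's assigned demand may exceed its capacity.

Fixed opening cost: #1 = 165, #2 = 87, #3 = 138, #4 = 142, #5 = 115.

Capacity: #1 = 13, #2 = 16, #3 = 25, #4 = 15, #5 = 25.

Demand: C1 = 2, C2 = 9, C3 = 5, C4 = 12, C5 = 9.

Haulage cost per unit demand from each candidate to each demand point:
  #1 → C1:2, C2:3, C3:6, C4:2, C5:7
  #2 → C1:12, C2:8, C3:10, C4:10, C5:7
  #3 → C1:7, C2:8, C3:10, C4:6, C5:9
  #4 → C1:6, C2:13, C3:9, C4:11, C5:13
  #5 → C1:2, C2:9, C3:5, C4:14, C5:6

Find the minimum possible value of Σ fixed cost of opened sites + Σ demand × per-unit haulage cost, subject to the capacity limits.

Open {#1, #5}; cheapest assignment that respects the capacities:
  #1 (cap 13, load 12): C4 — cost 12×2 = 24
  #5 (cap 25, load 25): C1, C2, C3, C5 — cost 2×2 + 9×9 + 5×5 + 9×6 = 164
  Shipping 188, fixed 280 → total 468.
  Any other capacity-feasible assignment to {#1, #5} ships for at least 188.
Compare {#3, #5}: its best feasible assignment gives total 480.
Compare {#2, #5}: its best feasible assignment gives total 486.
Every other set of open sites that can feasibly serve all demand totals ≥ 480 even under its best assignment. Minimum: 468.

468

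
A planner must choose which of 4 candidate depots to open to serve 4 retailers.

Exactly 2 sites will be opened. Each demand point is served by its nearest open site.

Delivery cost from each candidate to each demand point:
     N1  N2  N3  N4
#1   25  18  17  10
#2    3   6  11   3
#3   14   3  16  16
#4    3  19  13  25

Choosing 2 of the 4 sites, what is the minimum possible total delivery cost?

Open {#2, #3}.
  N1→#2 3, N2→#3 3, N3→#2 11, N4→#2 3  ⇒ total 20.
Compare {#1, #2}: total 23.
Compare {#2, #4}: total 23.
No size-2 selection does better; minimum is 20.

20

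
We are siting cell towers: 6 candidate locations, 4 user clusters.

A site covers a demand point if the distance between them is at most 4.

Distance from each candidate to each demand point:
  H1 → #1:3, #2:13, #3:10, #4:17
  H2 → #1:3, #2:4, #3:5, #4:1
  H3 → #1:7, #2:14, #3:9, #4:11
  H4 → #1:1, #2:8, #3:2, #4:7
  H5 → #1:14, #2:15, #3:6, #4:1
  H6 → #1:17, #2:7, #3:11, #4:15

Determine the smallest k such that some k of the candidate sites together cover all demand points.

2

Coverage sets (demand points within 4 of each site):
  H1: {#1}
  H2: {#1, #2, #4}
  H3: {}
  H4: {#1, #3}
  H5: {#4}
  H6: {}
No single site covers all 4 demand points.
But {H2, H4} covers everything, so the minimum is 2.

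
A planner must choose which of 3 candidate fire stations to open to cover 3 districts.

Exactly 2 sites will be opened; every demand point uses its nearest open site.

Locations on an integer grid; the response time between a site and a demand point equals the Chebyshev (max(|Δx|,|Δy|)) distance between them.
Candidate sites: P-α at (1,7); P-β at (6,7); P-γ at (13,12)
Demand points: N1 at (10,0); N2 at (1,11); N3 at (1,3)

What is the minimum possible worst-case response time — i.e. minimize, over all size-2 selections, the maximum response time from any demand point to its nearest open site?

Open {P-α, P-β}.
  Farthest demand point is N1 at response time 7 (to P-β); all others are ≤ 7.
With {P-β, P-γ} the worst case is 7.
With {P-α, P-γ} the worst case is 9.
No size-2 selection achieves below 7.

7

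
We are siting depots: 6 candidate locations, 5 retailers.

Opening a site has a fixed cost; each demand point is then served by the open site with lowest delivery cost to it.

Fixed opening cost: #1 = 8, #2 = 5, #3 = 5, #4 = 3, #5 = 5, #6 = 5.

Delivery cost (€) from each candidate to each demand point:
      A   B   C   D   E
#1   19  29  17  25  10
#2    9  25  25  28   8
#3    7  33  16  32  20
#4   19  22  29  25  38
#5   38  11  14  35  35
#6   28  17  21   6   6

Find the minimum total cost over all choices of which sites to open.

Open {#3, #5, #6}: assign each demand point to its cheapest open site.
  A→#3 7, B→#5 11, C→#5 14, D→#6 6, E→#6 6
  delivery cost 44, fixed 15 → total 59.
Compare {#2, #5, #6}: delivery cost 46 + fixed 15 = 61.
Compare {#3, #6}: delivery cost 52 + fixed 10 = 62.
Compare {#3, #4, #5, #6}: delivery cost 44 + fixed 18 = 62.
All other subsets cost ≥ 61. Minimum total cost: 59.

59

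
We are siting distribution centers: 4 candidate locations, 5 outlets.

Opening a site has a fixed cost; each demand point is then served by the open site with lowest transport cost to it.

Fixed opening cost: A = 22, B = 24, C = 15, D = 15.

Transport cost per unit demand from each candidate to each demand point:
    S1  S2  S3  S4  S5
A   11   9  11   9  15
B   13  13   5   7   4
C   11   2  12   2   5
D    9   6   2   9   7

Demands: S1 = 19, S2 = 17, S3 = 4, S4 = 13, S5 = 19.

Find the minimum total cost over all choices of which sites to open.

Open {C, D}: assign each demand point to its cheapest open site.
  S1→D 19×9=171, S2→C 17×2=34, S3→D 4×2=8, S4→C 13×2=26, S5→C 19×5=95
  transport cost 334, fixed 30 → total 364.
Compare {B, C, D}: transport cost 315 + fixed 54 = 369.
Compare {A, C, D}: transport cost 334 + fixed 52 = 386.
Compare {A, B, C, D}: transport cost 315 + fixed 76 = 391.
All other subsets cost ≥ 369. Minimum total cost: 364.

364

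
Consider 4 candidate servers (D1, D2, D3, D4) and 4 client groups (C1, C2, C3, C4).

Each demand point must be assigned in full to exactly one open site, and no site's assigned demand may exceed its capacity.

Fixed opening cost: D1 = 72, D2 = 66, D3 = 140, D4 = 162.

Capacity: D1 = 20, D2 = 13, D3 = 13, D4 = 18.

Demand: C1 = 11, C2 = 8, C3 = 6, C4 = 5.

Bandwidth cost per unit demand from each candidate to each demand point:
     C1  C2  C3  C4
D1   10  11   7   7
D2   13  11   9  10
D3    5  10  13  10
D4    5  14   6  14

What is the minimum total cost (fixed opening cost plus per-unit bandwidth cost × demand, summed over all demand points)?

Open {D1, D2}; cheapest assignment that respects the capacities:
  D1 (cap 20, load 17): C1, C3 — cost 11×10 + 6×7 = 152
  D2 (cap 13, load 13): C2, C4 — cost 8×11 + 5×10 = 138
  Shipping 290, fixed 138 → total 428.
  Any other capacity-feasible assignment to {D1, D2} ships for at least 290.
Compare {D1, D3}: its best feasible assignment gives total 432.
Compare {D1, D4}: its best feasible assignment gives total 448.
Every other set of open sites that can feasibly serve all demand totals ≥ 432 even under its best assignment. Minimum: 428.

428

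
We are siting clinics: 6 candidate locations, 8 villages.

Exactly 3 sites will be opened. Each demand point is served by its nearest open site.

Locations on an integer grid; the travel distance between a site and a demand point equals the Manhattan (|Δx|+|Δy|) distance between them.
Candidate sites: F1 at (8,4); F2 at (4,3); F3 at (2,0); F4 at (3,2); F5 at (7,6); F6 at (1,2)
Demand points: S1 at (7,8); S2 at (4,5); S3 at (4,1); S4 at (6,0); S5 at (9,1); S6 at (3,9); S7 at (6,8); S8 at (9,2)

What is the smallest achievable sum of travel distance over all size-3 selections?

Open {F1, F2, F5}.
  S1→F5 2, S2→F2 2, S3→F2 2, S4→F2 5, S5→F1 4, S6→F2 7, S7→F5 3, S8→F1 3  ⇒ total 28.
Compare {F1, F3, F5}: total 30.
Compare {F1, F4, F5}: total 30.
No size-3 selection does better; minimum is 28.

28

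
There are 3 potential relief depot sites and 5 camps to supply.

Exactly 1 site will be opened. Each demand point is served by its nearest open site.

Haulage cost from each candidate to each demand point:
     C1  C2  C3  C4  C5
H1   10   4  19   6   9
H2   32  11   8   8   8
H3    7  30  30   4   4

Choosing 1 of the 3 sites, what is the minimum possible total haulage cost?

Open {H1}.
  C1→H1 10, C2→H1 4, C3→H1 19, C4→H1 6, C5→H1 9  ⇒ total 48.
Compare {H2}: total 67.
Compare {H3}: total 75.

48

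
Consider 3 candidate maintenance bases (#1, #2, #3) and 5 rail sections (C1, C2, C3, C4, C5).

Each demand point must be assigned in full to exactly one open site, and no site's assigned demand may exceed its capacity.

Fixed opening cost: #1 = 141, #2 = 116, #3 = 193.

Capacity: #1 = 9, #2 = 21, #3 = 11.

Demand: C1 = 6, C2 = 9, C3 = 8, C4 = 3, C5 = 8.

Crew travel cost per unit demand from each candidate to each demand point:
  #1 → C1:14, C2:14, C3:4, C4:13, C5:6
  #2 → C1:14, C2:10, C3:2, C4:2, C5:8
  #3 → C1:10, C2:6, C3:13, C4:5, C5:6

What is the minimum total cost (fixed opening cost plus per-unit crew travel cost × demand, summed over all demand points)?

658

Open {#1, #2, #3}; cheapest assignment that respects the capacities:
  #1 (cap 9, load 8): C5 — cost 8×6 = 48
  #2 (cap 21, load 17): C1, C3, C4 — cost 6×14 + 8×2 + 3×2 = 106
  #3 (cap 11, load 9): C2 — cost 9×6 = 54
  Shipping 208, fixed 450 → total 658.
  Any other capacity-feasible assignment to {#1, #2, #3} ships for at least 208.
Total demand is 34 and no other set of sites has combined capacity ≥ 34, so {#1, #2, #3} is the only feasible choice of open sites. Minimum: 658.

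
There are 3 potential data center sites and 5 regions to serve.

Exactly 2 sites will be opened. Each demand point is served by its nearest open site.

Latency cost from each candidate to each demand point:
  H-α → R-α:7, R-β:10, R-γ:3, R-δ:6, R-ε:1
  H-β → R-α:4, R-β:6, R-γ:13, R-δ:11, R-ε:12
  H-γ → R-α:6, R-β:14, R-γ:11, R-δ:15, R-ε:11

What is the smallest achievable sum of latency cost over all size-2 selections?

Open {H-α, H-β}.
  R-α→H-β 4, R-β→H-β 6, R-γ→H-α 3, R-δ→H-α 6, R-ε→H-α 1  ⇒ total 20.
Compare {H-α, H-γ}: total 26.
Compare {H-β, H-γ}: total 43.

20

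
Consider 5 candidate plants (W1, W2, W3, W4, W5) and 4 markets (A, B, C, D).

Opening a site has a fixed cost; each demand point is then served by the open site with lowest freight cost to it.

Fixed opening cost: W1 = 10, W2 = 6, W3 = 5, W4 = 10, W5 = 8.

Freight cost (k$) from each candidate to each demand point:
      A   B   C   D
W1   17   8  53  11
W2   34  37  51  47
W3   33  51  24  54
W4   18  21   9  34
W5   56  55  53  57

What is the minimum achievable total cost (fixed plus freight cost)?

65

Open {W1, W4}: assign each demand point to its cheapest open site.
  A→W1 17, B→W1 8, C→W4 9, D→W1 11
  freight cost 45, fixed 20 → total 65.
Compare {W1, W3, W4}: freight cost 45 + fixed 25 = 70.
Compare {W1, W2, W4}: freight cost 45 + fixed 26 = 71.
Compare {W1, W4, W5}: freight cost 45 + fixed 28 = 73.
All other subsets cost ≥ 70. Minimum total cost: 65.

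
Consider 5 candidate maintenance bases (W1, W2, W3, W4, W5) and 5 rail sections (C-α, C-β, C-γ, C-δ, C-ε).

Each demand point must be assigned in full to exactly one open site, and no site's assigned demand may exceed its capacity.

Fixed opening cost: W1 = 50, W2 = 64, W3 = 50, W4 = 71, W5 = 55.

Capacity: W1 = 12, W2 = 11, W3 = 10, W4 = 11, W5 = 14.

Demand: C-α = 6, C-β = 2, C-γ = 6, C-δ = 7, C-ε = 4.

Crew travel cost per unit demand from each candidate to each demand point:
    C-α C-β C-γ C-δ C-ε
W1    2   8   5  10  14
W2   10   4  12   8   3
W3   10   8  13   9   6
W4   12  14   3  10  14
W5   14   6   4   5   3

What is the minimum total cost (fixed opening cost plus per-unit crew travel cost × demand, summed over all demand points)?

206

Open {W1, W5}; cheapest assignment that respects the capacities:
  W1 (cap 12, load 12): C-α, C-γ — cost 6×2 + 6×5 = 42
  W5 (cap 14, load 13): C-β, C-δ, C-ε — cost 2×6 + 7×5 + 4×3 = 59
  Shipping 101, fixed 105 → total 206.
  Any other capacity-feasible assignment to {W1, W5} ships for at least 101.
Compare {W1, W3, W5}: its best feasible assignment gives total 256.
Compare {W1, W2, W5}: its best feasible assignment gives total 260.
Every other set of open sites that can feasibly serve all demand totals ≥ 256 even under its best assignment. Minimum: 206.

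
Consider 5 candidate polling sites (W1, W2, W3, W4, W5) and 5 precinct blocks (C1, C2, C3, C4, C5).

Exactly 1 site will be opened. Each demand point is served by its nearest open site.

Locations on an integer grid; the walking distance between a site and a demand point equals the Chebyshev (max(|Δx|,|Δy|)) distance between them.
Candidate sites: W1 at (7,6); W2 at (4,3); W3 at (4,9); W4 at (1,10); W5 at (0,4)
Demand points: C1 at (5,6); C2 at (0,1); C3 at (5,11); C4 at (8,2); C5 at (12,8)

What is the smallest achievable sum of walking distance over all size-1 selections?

23

Open {W1}.
  C1→W1 2, C2→W1 7, C3→W1 5, C4→W1 4, C5→W1 5  ⇒ total 23.
Compare {W2}: total 27.
Compare {W3}: total 28.
No size-1 selection does better; minimum is 23.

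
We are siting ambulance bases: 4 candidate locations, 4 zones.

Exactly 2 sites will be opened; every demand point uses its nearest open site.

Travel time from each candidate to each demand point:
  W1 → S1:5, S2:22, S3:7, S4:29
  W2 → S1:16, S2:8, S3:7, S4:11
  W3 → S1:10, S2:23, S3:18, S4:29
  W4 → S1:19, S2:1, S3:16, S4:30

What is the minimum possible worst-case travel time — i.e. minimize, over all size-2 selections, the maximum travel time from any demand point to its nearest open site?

11

Open {W1, W2}.
  Farthest demand point is S4 at travel time 11 (to W2); all others are ≤ 11.
With {W2, W3} the worst case is 11.
With {W2, W4} the worst case is 16.
No size-2 selection achieves below 11.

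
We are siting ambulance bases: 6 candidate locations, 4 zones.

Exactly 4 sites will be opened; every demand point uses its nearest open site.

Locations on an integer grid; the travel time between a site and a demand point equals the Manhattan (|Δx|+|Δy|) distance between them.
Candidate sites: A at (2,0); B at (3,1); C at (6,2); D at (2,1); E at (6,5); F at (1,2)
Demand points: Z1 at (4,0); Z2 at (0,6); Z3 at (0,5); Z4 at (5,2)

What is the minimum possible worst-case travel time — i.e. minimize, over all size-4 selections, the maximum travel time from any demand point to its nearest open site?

Open {A, B, C, F}.
  Farthest demand point is Z2 at travel time 5 (to F); all others are ≤ 5.
With {A, B, D, F} the worst case is 5.
With {A, B, E, F} the worst case is 5.
No size-4 selection achieves below 5.

5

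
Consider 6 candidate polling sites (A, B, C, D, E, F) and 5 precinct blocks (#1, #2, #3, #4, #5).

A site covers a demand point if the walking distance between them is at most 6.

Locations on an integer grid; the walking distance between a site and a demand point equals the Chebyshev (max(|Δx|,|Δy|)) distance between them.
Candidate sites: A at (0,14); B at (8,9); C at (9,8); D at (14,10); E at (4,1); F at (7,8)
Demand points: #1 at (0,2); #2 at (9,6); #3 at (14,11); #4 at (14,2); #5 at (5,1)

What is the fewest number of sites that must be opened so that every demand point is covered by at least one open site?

2

Coverage sets (demand points within 6 of each site):
  A: {}
  B: {#2, #3}
  C: {#2, #3, #4}
  D: {#2, #3}
  E: {#1, #2, #5}
  F: {#2}
No single site covers all 5 demand points.
But {C, E} covers everything, so the minimum is 2.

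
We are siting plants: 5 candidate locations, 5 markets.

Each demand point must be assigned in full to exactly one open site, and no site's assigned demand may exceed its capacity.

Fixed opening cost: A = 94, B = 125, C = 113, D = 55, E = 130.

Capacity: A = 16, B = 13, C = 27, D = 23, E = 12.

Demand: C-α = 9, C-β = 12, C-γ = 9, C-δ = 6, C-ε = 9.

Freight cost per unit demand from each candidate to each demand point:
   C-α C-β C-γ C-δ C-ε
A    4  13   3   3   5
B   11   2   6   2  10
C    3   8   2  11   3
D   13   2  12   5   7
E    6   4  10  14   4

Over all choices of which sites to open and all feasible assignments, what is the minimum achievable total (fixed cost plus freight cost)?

294

Open {C, D}; cheapest assignment that respects the capacities:
  C (cap 27, load 27): C-α, C-γ, C-ε — cost 9×3 + 9×2 + 9×3 = 72
  D (cap 23, load 18): C-β, C-δ — cost 12×2 + 6×5 = 54
  Shipping 126, fixed 168 → total 294.
  Any other capacity-feasible assignment to {C, D} ships for at least 126.
Compare {A, C, D}: its best feasible assignment gives total 376.
Compare {B, C, D}: its best feasible assignment gives total 401.
Every other set of open sites that can feasibly serve all demand totals ≥ 376 even under its best assignment. Minimum: 294.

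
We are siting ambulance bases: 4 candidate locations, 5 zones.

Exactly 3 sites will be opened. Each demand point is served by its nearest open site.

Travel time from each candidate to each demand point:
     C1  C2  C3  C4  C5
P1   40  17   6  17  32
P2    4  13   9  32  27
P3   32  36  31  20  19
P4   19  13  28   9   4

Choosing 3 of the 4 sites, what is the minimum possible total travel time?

Open {P1, P2, P4}.
  C1→P2 4, C2→P2 13, C3→P1 6, C4→P4 9, C5→P4 4  ⇒ total 36.
Compare {P2, P3, P4}: total 39.
Compare {P1, P3, P4}: total 51.
No size-3 selection does better; minimum is 36.

36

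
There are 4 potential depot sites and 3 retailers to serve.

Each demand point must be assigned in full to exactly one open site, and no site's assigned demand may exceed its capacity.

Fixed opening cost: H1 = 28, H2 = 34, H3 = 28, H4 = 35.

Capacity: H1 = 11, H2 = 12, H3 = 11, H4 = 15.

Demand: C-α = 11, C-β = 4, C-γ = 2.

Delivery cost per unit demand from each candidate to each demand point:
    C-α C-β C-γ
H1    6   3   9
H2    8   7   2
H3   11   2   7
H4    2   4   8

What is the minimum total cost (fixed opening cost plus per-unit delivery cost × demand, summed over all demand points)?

Open {H3, H4}; cheapest assignment that respects the capacities:
  H3 (cap 11, load 6): C-β, C-γ — cost 4×2 + 2×7 = 22
  H4 (cap 15, load 11): C-α — cost 11×2 = 22
  Shipping 44, fixed 63 → total 107.
  Any other capacity-feasible assignment to {H3, H4} ships for at least 44.
Compare {H2, H4}: its best feasible assignment gives total 111.
Compare {H1, H4}: its best feasible assignment gives total 113.
Every other set of open sites that can feasibly serve all demand totals ≥ 111 even under its best assignment. Minimum: 107.

107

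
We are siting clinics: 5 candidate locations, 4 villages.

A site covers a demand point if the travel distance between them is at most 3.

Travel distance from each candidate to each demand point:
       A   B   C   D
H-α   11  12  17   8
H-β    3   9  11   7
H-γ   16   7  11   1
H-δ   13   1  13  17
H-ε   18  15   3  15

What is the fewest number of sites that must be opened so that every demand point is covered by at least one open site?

Coverage sets (demand points within 3 of each site):
  H-α: {}
  H-β: {A}
  H-γ: {D}
  H-δ: {B}
  H-ε: {C}
No 3 sites suffice: every size-3 union leaves at least one demand point uncovered.
But {H-β, H-γ, H-δ, H-ε} covers everything, so the minimum is 4.

4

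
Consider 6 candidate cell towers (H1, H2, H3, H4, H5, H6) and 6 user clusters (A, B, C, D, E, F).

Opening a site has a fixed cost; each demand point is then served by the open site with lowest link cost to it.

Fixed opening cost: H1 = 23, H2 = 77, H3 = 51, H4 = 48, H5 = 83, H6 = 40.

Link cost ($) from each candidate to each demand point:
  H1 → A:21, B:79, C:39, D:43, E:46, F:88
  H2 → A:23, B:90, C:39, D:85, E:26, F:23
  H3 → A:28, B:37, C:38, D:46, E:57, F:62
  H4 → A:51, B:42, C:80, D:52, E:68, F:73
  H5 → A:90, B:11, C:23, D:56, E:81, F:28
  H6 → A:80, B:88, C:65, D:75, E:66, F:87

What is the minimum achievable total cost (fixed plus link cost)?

Open {H1, H5}: assign each demand point to its cheapest open site.
  A→H1 21, B→H5 11, C→H5 23, D→H1 43, E→H1 46, F→H5 28
  link cost 172, fixed 106 → total 278.
Compare {H1, H5, H6}: link cost 172 + fixed 146 = 318.
Compare {H3}: link cost 268 + fixed 51 = 319.
Compare {H1, H3}: link cost 247 + fixed 74 = 321.
All other subsets cost ≥ 318. Minimum total cost: 278.

278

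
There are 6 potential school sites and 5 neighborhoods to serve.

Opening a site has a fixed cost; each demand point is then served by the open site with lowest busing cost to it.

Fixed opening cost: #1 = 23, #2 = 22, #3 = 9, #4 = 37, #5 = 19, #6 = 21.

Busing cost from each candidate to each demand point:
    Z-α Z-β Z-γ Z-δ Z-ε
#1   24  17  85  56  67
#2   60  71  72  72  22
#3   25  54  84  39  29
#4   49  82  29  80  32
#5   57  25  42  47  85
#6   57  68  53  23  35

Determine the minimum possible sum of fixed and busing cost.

188

Open {#3, #5}: assign each demand point to its cheapest open site.
  Z-α→#3 25, Z-β→#5 25, Z-γ→#5 42, Z-δ→#3 39, Z-ε→#3 29
  busing cost 160, fixed 28 → total 188.
Compare {#3, #5, #6}: busing cost 144 + fixed 49 = 193.
Compare {#1, #6}: busing cost 152 + fixed 44 = 196.
Compare {#1, #3, #6}: busing cost 146 + fixed 53 = 199.
All other subsets cost ≥ 193. Minimum total cost: 188.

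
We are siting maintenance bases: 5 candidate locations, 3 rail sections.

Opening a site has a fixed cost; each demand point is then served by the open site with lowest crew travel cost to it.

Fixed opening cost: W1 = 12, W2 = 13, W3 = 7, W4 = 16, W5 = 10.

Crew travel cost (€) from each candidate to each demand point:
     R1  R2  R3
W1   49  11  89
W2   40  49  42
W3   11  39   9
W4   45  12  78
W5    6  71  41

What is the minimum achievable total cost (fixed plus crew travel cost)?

Open {W1, W3}: assign each demand point to its cheapest open site.
  R1→W3 11, R2→W1 11, R3→W3 9
  crew travel cost 31, fixed 19 → total 50.
Compare {W3, W4}: crew travel cost 32 + fixed 23 = 55.
Compare {W1, W3, W5}: crew travel cost 26 + fixed 29 = 55.
Compare {W3, W4, W5}: crew travel cost 27 + fixed 33 = 60.
All other subsets cost ≥ 55. Minimum total cost: 50.

50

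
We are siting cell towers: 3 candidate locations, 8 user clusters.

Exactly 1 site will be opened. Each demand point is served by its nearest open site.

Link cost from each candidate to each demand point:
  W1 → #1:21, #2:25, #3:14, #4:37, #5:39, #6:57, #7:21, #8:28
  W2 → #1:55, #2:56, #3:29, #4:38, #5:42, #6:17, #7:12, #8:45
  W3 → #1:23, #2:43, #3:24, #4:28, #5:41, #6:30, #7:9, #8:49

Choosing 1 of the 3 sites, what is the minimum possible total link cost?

242

Open {W1}.
  #1→W1 21, #2→W1 25, #3→W1 14, #4→W1 37, #5→W1 39, #6→W1 57, #7→W1 21, #8→W1 28  ⇒ total 242.
Compare {W3}: total 247.
Compare {W2}: total 294.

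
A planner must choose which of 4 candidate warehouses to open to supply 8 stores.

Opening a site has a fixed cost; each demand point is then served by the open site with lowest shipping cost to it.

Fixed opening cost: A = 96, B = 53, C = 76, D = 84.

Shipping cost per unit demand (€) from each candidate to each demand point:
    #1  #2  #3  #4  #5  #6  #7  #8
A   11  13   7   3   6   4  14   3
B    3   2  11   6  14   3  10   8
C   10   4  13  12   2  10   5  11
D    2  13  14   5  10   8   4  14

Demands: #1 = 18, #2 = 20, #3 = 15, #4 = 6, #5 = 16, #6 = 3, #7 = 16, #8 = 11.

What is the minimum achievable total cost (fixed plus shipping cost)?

596

Open {A, B, C}: assign each demand point to its cheapest open site.
  #1→B 18×3=54, #2→B 20×2=40, #3→A 15×7=105, #4→A 6×3=18, #5→C 16×2=32, #6→B 3×3=9, #7→C 16×5=80, #8→A 11×3=33
  shipping cost 371, fixed 225 → total 596.
Compare {B, C}: shipping cost 504 + fixed 129 = 633.
Compare {A, B, D}: shipping cost 401 + fixed 233 = 634.
Compare {A, C, D}: shipping cost 380 + fixed 256 = 636.
All other subsets cost ≥ 633. Minimum total cost: 596.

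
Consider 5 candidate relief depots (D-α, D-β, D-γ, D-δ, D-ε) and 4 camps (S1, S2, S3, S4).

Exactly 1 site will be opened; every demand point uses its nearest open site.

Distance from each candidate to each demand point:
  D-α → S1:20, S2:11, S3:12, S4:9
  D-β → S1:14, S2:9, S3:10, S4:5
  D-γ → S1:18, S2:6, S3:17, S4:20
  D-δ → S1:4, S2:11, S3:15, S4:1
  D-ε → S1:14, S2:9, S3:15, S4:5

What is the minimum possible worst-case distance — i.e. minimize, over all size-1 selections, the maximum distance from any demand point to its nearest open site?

Open {D-β}.
  Farthest demand point is S1 at distance 14 (to D-β); all others are ≤ 14.
With {D-δ} the worst case is 15.
With {D-ε} the worst case is 15.
No size-1 selection achieves below 14.

14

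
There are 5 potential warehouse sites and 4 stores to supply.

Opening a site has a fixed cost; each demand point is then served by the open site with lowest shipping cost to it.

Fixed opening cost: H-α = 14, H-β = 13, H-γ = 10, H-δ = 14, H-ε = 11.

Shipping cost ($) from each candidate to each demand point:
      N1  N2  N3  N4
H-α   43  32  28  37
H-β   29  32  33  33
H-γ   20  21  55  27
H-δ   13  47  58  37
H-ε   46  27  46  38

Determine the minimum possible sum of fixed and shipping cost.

120

Open {H-α, H-γ}: assign each demand point to its cheapest open site.
  N1→H-γ 20, N2→H-γ 21, N3→H-α 28, N4→H-γ 27
  shipping cost 96, fixed 24 → total 120.
Compare {H-β, H-γ}: shipping cost 101 + fixed 23 = 124.
Compare {H-α, H-γ, H-δ}: shipping cost 89 + fixed 38 = 127.
Compare {H-α, H-γ, H-ε}: shipping cost 96 + fixed 35 = 131.
All other subsets cost ≥ 124. Minimum total cost: 120.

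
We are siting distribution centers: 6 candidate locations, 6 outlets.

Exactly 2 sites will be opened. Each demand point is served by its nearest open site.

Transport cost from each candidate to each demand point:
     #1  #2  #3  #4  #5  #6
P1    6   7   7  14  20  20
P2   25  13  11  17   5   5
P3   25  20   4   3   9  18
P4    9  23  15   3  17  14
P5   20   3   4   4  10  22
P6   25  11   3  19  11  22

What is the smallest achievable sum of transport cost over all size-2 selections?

Open {P2, P5}.
  #1→P5 20, #2→P5 3, #3→P5 4, #4→P5 4, #5→P2 5, #6→P2 5  ⇒ total 41.
Compare {P4, P5}: total 43.
Compare {P1, P2}: total 44.
No size-2 selection does better; minimum is 41.

41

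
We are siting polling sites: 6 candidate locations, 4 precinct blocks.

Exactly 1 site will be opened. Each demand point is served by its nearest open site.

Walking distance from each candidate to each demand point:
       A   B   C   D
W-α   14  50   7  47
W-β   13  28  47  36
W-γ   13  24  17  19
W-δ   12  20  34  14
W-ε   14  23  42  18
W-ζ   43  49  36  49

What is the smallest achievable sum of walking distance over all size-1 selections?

73

Open {W-γ}.
  A→W-γ 13, B→W-γ 24, C→W-γ 17, D→W-γ 19  ⇒ total 73.
Compare {W-δ}: total 80.
Compare {W-ε}: total 97.
No size-1 selection does better; minimum is 73.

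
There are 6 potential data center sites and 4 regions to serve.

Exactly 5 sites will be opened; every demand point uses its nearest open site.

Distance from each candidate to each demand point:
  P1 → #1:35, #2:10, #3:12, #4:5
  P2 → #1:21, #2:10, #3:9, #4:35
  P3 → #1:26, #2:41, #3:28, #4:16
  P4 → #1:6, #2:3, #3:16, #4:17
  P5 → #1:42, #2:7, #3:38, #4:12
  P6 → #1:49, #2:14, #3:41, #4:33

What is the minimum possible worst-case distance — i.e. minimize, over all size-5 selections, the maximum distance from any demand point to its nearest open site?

9

Open {P1, P2, P3, P4, P5}.
  Farthest demand point is #3 at distance 9 (to P2); all others are ≤ 9.
With {P1, P2, P3, P4, P6} the worst case is 9.
With {P1, P2, P4, P5, P6} the worst case is 9.
No size-5 selection achieves below 9.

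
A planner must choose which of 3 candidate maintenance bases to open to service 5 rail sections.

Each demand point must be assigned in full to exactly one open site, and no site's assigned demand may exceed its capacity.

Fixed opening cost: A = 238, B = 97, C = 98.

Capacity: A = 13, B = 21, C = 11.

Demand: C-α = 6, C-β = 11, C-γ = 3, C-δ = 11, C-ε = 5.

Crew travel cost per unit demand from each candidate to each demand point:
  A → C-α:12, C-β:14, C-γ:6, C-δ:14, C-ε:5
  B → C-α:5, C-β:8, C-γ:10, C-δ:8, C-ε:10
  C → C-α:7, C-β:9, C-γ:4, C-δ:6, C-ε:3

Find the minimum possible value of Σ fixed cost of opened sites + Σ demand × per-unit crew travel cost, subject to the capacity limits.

Open {A, B, C}; cheapest assignment that respects the capacities:
  A (cap 13, load 8): C-γ, C-ε — cost 3×6 + 5×5 = 43
  B (cap 21, load 17): C-α, C-β — cost 6×5 + 11×8 = 118
  C (cap 11, load 11): C-δ — cost 11×6 = 66
  Shipping 227, fixed 433 → total 660.
  Any other capacity-feasible assignment to {A, B, C} ships for at least 227.
Total demand is 36 and no other set of sites has combined capacity ≥ 36, so {A, B, C} is the only feasible choice of open sites. Minimum: 660.

660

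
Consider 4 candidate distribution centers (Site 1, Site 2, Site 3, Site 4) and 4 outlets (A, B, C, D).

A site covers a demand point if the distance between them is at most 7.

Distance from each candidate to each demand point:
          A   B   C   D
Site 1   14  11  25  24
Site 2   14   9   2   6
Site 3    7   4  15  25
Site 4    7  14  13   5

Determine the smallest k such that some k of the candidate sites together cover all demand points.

Coverage sets (demand points within 7 of each site):
  Site 1: {}
  Site 2: {C, D}
  Site 3: {A, B}
  Site 4: {A, D}
No single site covers all 4 demand points.
But {Site 2, Site 3} covers everything, so the minimum is 2.

2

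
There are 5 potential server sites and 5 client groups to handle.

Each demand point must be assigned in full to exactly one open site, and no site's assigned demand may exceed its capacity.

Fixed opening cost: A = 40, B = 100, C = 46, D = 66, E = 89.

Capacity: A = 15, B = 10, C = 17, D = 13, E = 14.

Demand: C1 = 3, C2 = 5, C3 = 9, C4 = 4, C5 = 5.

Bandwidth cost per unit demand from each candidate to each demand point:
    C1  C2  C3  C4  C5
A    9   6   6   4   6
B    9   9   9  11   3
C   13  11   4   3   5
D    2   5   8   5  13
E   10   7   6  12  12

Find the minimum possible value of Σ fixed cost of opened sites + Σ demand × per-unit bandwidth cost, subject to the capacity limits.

220

Open {A, C}; cheapest assignment that respects the capacities:
  A (cap 15, load 12): C1, C2, C4 — cost 3×9 + 5×6 + 4×4 = 73
  C (cap 17, load 14): C3, C5 — cost 9×4 + 5×5 = 61
  Shipping 134, fixed 86 → total 220.
  Any other capacity-feasible assignment to {A, C} ships for at least 134.
Compare {C, D}: its best feasible assignment gives total 224.
Compare {A, D}: its best feasible assignment gives total 241.
Every other set of open sites that can feasibly serve all demand totals ≥ 224 even under its best assignment. Minimum: 220.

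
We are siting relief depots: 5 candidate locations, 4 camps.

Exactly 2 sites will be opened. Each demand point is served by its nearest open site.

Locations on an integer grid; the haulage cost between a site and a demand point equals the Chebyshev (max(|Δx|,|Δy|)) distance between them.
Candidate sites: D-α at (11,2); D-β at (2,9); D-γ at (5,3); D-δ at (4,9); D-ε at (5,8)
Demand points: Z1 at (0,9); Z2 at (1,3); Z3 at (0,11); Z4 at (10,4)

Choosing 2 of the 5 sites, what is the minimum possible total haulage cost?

Open {D-α, D-β}.
  Z1→D-β 2, Z2→D-β 6, Z3→D-β 2, Z4→D-α 2  ⇒ total 12.
Compare {D-β, D-γ}: total 13.
Compare {D-β, D-ε}: total 14.
No size-2 selection does better; minimum is 12.

12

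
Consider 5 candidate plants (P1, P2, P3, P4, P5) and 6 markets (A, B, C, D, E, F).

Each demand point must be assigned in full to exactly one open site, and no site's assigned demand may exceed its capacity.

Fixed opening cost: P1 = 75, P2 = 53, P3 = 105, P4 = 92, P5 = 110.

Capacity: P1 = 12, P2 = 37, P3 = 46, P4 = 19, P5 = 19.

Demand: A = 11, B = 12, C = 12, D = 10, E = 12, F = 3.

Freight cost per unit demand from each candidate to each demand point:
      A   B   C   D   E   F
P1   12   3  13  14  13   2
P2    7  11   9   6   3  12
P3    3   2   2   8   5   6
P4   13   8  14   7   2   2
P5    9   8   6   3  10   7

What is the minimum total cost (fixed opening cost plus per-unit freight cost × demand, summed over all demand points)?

Open {P2, P3}; cheapest assignment that respects the capacities:
  P2 (cap 37, load 22): D, E — cost 10×6 + 12×3 = 96
  P3 (cap 46, load 38): A, B, C, F — cost 11×3 + 12×2 + 12×2 + 3×6 = 99
  Shipping 195, fixed 158 → total 353.
  Any other capacity-feasible assignment to {P2, P3} ships for at least 195.
Compare {P3, P4}: its best feasible assignment gives total 388.
Compare {P1, P2, P3}: its best feasible assignment gives total 416.
Every other set of open sites that can feasibly serve all demand totals ≥ 388 even under its best assignment. Minimum: 353.

353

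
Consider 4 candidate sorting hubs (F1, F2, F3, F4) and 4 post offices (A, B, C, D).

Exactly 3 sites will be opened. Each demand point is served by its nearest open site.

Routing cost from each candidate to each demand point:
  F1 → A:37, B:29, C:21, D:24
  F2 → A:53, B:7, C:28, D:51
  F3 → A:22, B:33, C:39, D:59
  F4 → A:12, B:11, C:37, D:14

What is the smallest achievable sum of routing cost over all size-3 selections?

54

Open {F1, F2, F4}.
  A→F4 12, B→F2 7, C→F1 21, D→F4 14  ⇒ total 54.
Compare {F1, F3, F4}: total 58.
Compare {F2, F3, F4}: total 61.
No size-3 selection does better; minimum is 54.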